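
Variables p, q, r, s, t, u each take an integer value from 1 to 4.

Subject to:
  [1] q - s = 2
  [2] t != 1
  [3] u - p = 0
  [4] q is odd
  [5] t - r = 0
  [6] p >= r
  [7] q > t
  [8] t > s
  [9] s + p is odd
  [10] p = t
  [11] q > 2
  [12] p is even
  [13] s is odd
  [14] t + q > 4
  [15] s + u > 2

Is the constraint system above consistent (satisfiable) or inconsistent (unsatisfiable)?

Satisfiable

Try p = 2, q = 3, r = 2, s = 1, t = 2, u = 2.
Check constraint 1: q - s = 2; constraint 3: u - p = 0. The remaining constraints are straightforward to verify.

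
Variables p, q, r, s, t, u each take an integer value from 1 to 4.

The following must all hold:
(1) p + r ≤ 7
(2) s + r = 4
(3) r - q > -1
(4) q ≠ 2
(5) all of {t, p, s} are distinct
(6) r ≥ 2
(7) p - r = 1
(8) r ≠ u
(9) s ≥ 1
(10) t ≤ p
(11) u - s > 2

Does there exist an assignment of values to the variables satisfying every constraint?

Try p = 4, q = 1, r = 3, s = 1, t = 2, u = 4.
Check constraint 1: p + r = 7; constraint 2: s + r = 4. The remaining constraints are straightforward to verify.

Satisfiable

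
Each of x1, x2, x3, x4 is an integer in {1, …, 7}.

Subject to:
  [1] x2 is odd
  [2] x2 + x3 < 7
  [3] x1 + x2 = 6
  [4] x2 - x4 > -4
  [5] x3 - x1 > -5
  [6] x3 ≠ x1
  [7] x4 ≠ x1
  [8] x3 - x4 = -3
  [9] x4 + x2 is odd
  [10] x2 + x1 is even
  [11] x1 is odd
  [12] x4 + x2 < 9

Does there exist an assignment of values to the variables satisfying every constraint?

Satisfiable

The assignment x1 = 3, x2 = 3, x3 = 1, x4 = 4 works:
  constraint 2 holds since x2 + x3 = 4.
  constraint 3 holds since x1 + x2 = 6.
The rest check out directly.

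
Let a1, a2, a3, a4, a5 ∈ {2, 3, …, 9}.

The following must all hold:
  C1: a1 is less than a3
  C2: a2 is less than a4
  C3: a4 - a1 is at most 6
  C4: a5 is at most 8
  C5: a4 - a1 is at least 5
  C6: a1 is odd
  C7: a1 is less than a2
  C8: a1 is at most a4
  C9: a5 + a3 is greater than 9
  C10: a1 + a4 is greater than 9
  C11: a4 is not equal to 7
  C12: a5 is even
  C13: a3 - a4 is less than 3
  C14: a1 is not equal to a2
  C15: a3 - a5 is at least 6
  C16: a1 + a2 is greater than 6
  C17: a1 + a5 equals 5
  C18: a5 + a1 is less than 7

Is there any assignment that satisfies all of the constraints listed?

Satisfiable

Try a1 = 3, a2 = 5, a3 = 9, a4 = 9, a5 = 2.
Check constraint 3: a4 - a1 = 6; constraint 5: a4 - a1 = 6; constraint 9: a5 + a3 = 11. The remaining constraints are straightforward to verify.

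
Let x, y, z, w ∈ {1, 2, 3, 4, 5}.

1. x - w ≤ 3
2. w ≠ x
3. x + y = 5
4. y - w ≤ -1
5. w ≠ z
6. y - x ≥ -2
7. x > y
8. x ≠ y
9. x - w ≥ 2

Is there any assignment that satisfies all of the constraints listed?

Constraints 4, 6, and 9 give x − w ≥ 2, w − y ≥ 1, y − x ≥ -2.
Adding all 3 inequalities: the left sides telescope to 0, and the right sides sum to 2 + 1 + (-2) = 1. So 0 ≥ 1, which is false.

Unsatisfiable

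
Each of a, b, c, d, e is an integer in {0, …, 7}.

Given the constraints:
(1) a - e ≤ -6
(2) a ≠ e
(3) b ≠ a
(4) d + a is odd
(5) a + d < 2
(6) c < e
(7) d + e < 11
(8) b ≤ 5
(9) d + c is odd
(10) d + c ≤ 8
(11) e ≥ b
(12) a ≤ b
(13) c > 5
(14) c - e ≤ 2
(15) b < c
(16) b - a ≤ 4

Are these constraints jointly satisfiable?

Satisfiable

Setting (a, b, c, d, e) = (0, 3, 6, 1, 7) satisfies everything: constraint 1: a - e = -7; constraint 5: a + d = 1; constraint 7: d + e = 8, and the others follow.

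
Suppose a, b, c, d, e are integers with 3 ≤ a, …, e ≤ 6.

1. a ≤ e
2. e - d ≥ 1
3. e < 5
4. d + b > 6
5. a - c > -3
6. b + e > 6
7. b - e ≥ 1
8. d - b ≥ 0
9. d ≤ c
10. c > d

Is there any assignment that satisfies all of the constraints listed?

Unsatisfiable

Constraints 2, 7, and 8 give d − b ≥ 0, b − e ≥ 1, e − d ≥ 1.
Adding all 3 inequalities: the left sides telescope to 0, and the right sides sum to 0 + 1 + 1 = 2. So 0 ≥ 2, which is false.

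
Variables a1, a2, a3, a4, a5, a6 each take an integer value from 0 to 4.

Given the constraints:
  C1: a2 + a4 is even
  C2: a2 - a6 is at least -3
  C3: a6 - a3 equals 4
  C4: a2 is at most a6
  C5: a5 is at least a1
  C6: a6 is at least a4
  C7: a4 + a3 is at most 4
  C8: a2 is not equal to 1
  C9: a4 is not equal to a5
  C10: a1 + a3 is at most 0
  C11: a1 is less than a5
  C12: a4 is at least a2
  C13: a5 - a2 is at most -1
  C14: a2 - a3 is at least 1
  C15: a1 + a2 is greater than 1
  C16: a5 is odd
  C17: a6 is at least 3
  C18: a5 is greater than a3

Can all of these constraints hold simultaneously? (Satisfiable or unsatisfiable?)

Take a1 = 0, a2 = 4, a3 = 0, a4 = 4, a5 = 3, a6 = 4. Then constraint 2: a2 - a6 = 0; constraint 3: a6 - a3 = 4, and every other listed constraint is also met.

Satisfiable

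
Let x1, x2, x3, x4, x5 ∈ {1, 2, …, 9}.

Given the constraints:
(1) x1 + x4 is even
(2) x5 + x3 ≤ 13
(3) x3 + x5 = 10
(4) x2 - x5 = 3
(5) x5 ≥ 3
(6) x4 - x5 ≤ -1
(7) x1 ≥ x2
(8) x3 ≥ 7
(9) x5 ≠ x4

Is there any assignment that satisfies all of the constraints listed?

Satisfiable

One satisfying assignment is x1 = 6, x2 = 6, x3 = 7, x4 = 2, x5 = 3.
For the less obvious constraints — constraint 2: x5 + x3 = 10; constraint 3: x3 + x5 = 10; constraint 4: x2 - x5 = 3 — and the others hold by inspection.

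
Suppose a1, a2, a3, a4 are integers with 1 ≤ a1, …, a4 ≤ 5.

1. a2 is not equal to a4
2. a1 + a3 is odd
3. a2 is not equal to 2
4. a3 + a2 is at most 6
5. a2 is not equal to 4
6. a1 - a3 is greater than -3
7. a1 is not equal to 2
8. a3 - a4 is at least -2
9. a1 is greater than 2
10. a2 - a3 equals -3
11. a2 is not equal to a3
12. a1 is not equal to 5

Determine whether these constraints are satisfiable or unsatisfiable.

Take a1 = 3, a2 = 1, a3 = 4, a4 = 3. Then constraint 4: a3 + a2 = 5; constraint 6: a1 - a3 = -1, and every other listed constraint is also met.

Satisfiable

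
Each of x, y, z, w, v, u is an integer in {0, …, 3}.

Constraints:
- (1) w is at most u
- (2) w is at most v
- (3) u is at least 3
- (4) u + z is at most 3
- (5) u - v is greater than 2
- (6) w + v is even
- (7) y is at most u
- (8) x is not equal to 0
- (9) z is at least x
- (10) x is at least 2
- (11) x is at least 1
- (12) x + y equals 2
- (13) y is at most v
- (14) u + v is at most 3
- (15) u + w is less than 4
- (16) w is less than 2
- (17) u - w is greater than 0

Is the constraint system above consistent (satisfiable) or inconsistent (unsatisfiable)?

From constraint 3: u ≥ 3. From constraints 9 and 10: z ≥ x ≥ 2. Hence u + z ≥ 5. But constraint 4 requires u + z ≤ 3, and 3 < 5. Contradiction.

Unsatisfiable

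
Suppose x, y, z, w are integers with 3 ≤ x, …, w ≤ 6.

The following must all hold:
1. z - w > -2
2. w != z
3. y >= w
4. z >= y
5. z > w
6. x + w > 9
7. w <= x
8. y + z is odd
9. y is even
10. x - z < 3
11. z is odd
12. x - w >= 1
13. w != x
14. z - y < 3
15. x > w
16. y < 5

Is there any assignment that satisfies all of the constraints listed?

Satisfiable

The assignment x = 6, y = 4, z = 5, w = 4 works:
  constraint 1 holds since z - w = 1.
  constraint 6 holds since x + w = 10.
  constraint 10 holds since x - z = 1.
The rest check out directly.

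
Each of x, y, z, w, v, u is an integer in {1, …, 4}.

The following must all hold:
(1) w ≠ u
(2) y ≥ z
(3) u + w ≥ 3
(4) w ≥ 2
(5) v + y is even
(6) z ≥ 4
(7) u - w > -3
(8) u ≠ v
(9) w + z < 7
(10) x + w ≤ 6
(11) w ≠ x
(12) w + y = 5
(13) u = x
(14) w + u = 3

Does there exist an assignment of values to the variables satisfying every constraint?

Unsatisfiable

From constraint 4: w ≥ 2. From constraints 2 and 6: y ≥ z ≥ 4. Hence w + y ≥ 6. But constraint 12 requires w + y = 5, and 5 < 6. Contradiction.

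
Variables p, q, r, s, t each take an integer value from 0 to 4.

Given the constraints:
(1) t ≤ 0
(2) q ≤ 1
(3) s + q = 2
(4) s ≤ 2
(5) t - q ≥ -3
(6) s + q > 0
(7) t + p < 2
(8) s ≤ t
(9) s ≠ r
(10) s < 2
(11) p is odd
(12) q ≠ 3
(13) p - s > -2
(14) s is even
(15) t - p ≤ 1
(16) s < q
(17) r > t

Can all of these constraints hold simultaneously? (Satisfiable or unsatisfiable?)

Unsatisfiable

From constraints 1 and 8: s ≤ t ≤ 0. From constraint 2: q ≤ 1. Hence s + q ≤ 1. But constraint 3 requires s + q = 2, and 2 > 1. Contradiction.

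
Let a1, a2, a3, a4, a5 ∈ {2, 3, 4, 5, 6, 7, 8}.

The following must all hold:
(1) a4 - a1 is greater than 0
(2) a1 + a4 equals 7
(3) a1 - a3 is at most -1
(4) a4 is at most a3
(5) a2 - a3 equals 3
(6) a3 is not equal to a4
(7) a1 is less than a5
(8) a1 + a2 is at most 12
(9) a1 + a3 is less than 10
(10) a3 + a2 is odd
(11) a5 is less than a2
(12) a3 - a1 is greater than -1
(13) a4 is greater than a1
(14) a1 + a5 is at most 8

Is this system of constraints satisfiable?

Satisfiable

The assignment a1 = 3, a2 = 8, a3 = 5, a4 = 4, a5 = 5 works:
  constraint 1 holds since a4 - a1 = 1.
  constraint 2 holds since a1 + a4 = 7.
  constraint 3 holds since a1 - a3 = -2.
The rest check out directly.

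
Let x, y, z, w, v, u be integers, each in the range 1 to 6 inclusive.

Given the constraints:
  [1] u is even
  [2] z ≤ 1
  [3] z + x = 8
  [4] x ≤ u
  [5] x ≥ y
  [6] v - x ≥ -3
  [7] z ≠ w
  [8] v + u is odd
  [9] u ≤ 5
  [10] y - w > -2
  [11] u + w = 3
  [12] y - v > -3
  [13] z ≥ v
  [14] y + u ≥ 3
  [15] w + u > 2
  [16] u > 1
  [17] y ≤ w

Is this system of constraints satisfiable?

From constraint 2: z ≤ 1. From constraints 4 and 9: x ≤ u ≤ 5. Hence z + x ≤ 6. But constraint 3 requires z + x = 8, and 8 > 6. Contradiction.

Unsatisfiable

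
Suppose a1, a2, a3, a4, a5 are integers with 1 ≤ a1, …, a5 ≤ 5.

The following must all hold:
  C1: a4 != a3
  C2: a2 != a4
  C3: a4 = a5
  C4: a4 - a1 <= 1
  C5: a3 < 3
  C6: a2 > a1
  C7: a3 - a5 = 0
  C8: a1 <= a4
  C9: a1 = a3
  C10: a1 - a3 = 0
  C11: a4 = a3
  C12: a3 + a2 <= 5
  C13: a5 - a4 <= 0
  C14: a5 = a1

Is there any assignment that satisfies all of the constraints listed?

From constraints 3, 9, and 14, a4 = a5 = a1 = a3, so a4 = a3. But constraint 1 says a4 ≠ a3. Contradiction.

Unsatisfiable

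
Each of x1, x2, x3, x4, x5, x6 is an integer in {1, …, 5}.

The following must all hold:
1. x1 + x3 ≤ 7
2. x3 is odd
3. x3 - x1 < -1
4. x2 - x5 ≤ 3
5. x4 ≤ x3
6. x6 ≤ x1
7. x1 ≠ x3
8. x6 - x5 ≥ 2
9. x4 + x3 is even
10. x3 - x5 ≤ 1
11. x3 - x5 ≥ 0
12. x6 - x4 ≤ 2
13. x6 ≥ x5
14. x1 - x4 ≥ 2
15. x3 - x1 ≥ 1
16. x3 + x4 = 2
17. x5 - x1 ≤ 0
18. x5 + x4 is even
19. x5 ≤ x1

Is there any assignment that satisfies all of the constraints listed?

Unsatisfiable

Constraints 8, 10, 12, 14, and 15 give x4 − x6 ≥ -2, x6 − x5 ≥ 2, x5 − x3 ≥ -1, x3 − x1 ≥ 1, x1 − x4 ≥ 2.
Adding all 5 inequalities: the left sides telescope to 0, and the right sides sum to (-2) + 2 + (-1) + 1 + 2 = 2. So 0 ≥ 2, which is false.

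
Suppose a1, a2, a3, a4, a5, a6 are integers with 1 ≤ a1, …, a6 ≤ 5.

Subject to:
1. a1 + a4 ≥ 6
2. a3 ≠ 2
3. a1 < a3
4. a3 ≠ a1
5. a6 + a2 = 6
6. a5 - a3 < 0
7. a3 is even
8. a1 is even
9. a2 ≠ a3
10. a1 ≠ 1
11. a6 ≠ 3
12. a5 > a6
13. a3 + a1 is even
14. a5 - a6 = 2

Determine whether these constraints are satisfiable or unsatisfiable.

Try a1 = 2, a2 = 5, a3 = 4, a4 = 5, a5 = 3, a6 = 1.
Check constraint 1: a1 + a4 = 7; constraint 5: a6 + a2 = 6. The remaining constraints are straightforward to verify.

Satisfiable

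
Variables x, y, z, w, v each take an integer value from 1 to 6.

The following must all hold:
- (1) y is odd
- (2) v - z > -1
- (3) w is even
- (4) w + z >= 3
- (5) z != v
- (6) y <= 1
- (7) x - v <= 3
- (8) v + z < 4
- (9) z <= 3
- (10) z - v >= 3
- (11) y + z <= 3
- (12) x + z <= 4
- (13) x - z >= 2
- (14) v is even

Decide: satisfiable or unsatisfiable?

Constraints 7, 10, and 13 give x − z ≥ 2, z − v ≥ 3, v − x ≥ -3.
Adding all 3 inequalities: the left sides telescope to 0, and the right sides sum to 2 + 3 + (-3) = 2. So 0 ≥ 2, which is false.

Unsatisfiable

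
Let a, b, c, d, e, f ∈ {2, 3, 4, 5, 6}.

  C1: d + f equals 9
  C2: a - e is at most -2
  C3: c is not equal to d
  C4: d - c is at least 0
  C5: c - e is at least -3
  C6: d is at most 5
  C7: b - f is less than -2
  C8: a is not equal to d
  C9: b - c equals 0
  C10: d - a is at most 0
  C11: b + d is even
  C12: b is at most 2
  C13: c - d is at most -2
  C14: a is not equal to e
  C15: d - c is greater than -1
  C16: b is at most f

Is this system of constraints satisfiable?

Unsatisfiable

Constraints 2, 5, 10, and 13 give a − d ≥ 0, d − c ≥ 2, c − e ≥ -3, e − a ≥ 2.
Adding all 4 inequalities: the left sides telescope to 0, and the right sides sum to 0 + 2 + (-3) + 2 = 1. So 0 ≥ 1, which is false.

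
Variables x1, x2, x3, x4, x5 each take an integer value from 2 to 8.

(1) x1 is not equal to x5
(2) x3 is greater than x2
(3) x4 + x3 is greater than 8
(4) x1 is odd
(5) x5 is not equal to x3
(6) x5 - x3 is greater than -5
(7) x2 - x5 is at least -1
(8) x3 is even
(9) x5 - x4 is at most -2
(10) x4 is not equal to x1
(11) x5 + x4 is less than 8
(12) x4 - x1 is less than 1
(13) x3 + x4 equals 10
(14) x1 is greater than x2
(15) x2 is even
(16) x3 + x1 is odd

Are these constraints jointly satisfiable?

Try x1 = 5, x2 = 2, x3 = 6, x4 = 4, x5 = 2.
Check constraint 3: x4 + x3 = 10; constraint 6: x5 - x3 = -4. The remaining constraints are straightforward to verify.

Satisfiable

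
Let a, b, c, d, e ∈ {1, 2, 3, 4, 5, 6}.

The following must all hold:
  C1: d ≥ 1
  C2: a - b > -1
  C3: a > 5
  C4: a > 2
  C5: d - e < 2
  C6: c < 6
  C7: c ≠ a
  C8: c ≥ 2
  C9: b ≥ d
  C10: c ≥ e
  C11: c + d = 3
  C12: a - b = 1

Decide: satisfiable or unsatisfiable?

Setting (a, b, c, d, e) = (6, 5, 2, 1, 1) satisfies everything: constraint 2: a - b = 1; constraint 5: d - e = 0; constraint 11: c + d = 3, and the others follow.

Satisfiable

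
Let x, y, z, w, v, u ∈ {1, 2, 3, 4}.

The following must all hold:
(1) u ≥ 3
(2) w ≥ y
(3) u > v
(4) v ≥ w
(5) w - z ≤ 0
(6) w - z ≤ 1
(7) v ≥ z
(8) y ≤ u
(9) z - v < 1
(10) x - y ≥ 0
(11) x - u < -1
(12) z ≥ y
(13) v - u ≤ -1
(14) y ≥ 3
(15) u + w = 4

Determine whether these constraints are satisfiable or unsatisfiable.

Unsatisfiable

From constraint 1: u ≥ 3. From constraints 2 and 14: w ≥ y ≥ 3. Hence u + w ≥ 6. But constraint 15 requires u + w = 4, and 4 < 6. Contradiction.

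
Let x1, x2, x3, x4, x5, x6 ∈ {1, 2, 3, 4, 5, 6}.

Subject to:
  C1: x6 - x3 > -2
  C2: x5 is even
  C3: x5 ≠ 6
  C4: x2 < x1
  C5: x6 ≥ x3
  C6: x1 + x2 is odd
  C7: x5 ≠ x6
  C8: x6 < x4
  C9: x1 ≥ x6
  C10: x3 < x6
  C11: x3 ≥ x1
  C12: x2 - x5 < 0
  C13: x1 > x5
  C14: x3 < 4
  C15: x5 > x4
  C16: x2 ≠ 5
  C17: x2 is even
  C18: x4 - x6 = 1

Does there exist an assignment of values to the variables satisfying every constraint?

Constraints 8, 10, 11, 13, and 15 give x3 < x6, x6 < x4, x4 < x5, x5 < x1, x1 ≤ x3. Chaining: x3 < x6 < x4 < x5 < x1 ≤ x3, which forces x3 < x3 — impossible.

Unsatisfiable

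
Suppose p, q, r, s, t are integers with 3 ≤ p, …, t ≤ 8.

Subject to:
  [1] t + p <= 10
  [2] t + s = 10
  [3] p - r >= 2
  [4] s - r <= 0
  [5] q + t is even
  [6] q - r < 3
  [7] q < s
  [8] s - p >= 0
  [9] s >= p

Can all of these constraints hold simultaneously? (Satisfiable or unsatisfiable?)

Unsatisfiable

Constraints 3, 4, and 8 give s − p ≥ 0, p − r ≥ 2, r − s ≥ 0.
Adding all 3 inequalities: the left sides telescope to 0, and the right sides sum to 0 + 2 + 0 = 2. So 0 ≥ 2, which is false.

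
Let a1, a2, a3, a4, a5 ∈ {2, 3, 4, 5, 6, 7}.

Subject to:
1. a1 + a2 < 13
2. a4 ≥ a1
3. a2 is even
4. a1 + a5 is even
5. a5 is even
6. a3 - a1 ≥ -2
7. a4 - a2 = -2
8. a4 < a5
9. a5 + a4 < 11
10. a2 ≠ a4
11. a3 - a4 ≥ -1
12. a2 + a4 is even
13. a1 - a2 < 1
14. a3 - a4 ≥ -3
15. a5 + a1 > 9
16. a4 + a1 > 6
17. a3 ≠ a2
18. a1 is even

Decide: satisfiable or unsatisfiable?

Satisfiable

Setting (a1, a2, a3, a4, a5) = (4, 6, 4, 4, 6) satisfies everything: constraint 1: a1 + a2 = 10; constraint 6: a3 - a1 = 0; constraint 7: a4 - a2 = -2, and the others follow.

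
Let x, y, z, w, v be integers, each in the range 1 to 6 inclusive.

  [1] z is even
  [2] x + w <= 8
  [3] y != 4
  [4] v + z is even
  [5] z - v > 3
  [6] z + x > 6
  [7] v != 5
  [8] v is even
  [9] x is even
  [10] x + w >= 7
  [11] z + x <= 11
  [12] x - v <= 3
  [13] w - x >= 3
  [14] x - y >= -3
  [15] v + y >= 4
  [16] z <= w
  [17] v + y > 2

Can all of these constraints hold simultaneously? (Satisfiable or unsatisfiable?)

Satisfiable

The assignment x = 2, y = 3, z = 6, w = 6, v = 2 works:
  constraint 2 holds since x + w = 8.
  constraint 5 holds since z - v = 4.
The rest check out directly.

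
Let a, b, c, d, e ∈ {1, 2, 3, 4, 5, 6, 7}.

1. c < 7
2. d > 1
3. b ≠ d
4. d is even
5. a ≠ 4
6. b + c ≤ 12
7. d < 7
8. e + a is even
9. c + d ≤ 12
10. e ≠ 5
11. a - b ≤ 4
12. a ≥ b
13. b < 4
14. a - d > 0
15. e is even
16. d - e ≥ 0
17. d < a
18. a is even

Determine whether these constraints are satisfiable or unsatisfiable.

The assignment a = 6, b = 3, c = 6, d = 4, e = 4 works:
  constraint 6 holds since b + c = 9.
  constraint 9 holds since c + d = 10.
The rest check out directly.

Satisfiable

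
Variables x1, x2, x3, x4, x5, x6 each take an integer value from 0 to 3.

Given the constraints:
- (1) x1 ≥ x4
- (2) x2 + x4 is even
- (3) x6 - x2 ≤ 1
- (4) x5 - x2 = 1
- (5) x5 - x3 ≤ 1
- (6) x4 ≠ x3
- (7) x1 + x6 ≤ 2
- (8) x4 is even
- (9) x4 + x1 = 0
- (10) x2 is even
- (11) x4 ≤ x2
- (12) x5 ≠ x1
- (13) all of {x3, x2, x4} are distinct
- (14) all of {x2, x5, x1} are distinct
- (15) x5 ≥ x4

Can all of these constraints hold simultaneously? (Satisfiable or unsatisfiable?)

The assignment x1 = 0, x2 = 2, x3 = 3, x4 = 0, x5 = 3, x6 = 2 works:
  constraint 3 holds since x6 - x2 = 0.
  constraint 4 holds since x5 - x2 = 1.
  constraint 5 holds since x5 - x3 = 0.
The rest check out directly.

Satisfiable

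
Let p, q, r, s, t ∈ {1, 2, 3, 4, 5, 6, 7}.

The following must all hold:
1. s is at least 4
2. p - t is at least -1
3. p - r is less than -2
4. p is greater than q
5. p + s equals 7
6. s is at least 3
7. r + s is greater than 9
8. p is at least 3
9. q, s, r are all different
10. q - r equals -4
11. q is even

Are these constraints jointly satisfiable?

Satisfiable

Try p = 3, q = 2, r = 6, s = 4, t = 4.
Check constraint 2: p - t = -1; constraint 3: p - r = -3. The remaining constraints are straightforward to verify.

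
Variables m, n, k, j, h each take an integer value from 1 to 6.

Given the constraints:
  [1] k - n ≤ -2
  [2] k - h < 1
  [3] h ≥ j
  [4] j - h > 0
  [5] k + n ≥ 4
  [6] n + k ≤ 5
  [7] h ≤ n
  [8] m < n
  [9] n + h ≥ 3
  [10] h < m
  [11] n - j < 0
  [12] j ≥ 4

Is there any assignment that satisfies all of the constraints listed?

Unsatisfiable

Constraints 3, 8, 10, and 11 give h < m, m < n, n < j, j ≤ h. Chaining: h < m < n < j ≤ h, which forces h < h — impossible.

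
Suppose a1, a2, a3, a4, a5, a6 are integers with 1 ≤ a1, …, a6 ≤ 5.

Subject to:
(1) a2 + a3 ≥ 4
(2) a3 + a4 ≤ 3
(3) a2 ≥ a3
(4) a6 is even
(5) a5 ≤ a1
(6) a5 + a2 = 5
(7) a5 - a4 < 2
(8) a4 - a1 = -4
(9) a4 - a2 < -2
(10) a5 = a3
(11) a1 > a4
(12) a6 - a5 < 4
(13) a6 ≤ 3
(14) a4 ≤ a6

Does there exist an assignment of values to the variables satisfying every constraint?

Satisfiable

Take a1 = 5, a2 = 4, a3 = 1, a4 = 1, a5 = 1, a6 = 2. Then constraint 1: a2 + a3 = 5; constraint 2: a3 + a4 = 2; constraint 6: a5 + a2 = 5, and every other listed constraint is also met.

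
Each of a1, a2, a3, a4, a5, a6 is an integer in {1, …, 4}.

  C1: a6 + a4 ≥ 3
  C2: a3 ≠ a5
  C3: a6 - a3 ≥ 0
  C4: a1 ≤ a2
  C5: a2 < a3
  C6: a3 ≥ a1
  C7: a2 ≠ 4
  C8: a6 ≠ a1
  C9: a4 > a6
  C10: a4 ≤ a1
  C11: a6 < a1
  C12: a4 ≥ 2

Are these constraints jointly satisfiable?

Constraints 3, 4, 5, 9, and 10 give a6 < a4, a4 ≤ a1, a1 ≤ a2, a2 < a3, a3 ≤ a6. Chaining: a6 < a4 ≤ a1 ≤ a2 < a3 ≤ a6, which forces a6 < a6 — impossible.

Unsatisfiable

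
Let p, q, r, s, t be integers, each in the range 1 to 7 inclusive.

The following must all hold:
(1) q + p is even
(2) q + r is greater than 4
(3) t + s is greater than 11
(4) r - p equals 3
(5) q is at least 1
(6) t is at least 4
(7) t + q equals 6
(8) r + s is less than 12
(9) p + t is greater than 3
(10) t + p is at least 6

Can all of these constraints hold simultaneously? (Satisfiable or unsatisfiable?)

Satisfiable

Take p = 1, q = 1, r = 4, s = 7, t = 5. Then constraint 2: q + r = 5; constraint 3: t + s = 12; constraint 4: r - p = 3, and every other listed constraint is also met.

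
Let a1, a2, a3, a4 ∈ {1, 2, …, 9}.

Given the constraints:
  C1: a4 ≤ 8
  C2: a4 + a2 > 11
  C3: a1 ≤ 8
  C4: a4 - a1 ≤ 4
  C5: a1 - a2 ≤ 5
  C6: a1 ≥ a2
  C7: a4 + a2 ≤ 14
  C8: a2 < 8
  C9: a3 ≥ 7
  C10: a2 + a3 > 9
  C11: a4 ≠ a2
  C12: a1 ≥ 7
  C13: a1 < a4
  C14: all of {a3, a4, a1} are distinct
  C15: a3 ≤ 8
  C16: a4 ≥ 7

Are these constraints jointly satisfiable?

Constraints 1, 3, 9, 12, 15, and 16 confine each of a3, a4, a1 to the 2 values {7, 8}.
Constraint 14 requires all 3 of them to be distinct, but only 2 values are available — impossible by the pigeonhole principle.

Unsatisfiable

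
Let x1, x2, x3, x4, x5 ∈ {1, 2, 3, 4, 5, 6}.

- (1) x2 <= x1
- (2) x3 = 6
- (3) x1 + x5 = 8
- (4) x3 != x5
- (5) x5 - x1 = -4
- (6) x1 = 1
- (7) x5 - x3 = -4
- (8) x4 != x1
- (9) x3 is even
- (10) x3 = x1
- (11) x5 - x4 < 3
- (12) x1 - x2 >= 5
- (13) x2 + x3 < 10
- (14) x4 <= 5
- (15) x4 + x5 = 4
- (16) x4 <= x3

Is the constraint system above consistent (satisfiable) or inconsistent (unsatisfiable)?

Unsatisfiable

Constraint 2 fixes x3 = 6 and constraint 6 fixes x1 = 1, but constraint 10 requires x3 = x1. Since 6 ≠ 1, contradiction.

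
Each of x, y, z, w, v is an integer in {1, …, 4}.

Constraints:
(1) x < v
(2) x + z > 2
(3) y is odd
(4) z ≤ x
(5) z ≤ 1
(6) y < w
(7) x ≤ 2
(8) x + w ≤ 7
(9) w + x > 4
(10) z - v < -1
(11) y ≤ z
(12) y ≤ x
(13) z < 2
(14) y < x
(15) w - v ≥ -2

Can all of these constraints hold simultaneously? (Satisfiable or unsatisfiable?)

Try x = 2, y = 1, z = 1, w = 3, v = 3.
Check constraint 2: x + z = 3; constraint 8: x + w = 5. The remaining constraints are straightforward to verify.

Satisfiable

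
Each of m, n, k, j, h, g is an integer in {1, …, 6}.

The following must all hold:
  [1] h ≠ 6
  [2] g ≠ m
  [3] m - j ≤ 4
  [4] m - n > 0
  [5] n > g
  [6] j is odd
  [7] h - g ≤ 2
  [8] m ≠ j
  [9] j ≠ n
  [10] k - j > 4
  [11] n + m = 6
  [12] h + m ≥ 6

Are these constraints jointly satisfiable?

Satisfiable

Try m = 4, n = 2, k = 6, j = 1, h = 3, g = 1.
Check constraint 3: m - j = 3; constraint 4: m - n = 2. The remaining constraints are straightforward to verify.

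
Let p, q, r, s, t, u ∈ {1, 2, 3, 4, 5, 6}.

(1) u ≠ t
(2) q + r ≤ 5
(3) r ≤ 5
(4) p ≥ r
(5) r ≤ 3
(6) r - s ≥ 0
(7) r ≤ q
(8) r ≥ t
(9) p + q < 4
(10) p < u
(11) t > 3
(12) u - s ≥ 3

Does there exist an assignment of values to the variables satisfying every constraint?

Unsatisfiable

From constraint 11: t ≥ 4. From constraints 5 and 8: t ≤ r and r ≤ 3, so t ≤ 3. But 3 < 4, so no value of t works.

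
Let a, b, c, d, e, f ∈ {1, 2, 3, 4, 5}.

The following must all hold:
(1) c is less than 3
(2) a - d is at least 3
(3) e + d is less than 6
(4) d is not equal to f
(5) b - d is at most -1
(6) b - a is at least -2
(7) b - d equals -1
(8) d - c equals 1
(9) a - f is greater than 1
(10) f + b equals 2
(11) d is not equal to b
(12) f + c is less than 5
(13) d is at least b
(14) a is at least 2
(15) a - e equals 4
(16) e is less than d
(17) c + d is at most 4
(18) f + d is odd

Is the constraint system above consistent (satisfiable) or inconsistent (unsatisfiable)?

Unsatisfiable

Constraints 2, 5, and 6 give b − a ≥ -2, a − d ≥ 3, d − b ≥ 1.
Adding all 3 inequalities: the left sides telescope to 0, and the right sides sum to (-2) + 3 + 1 = 2. So 0 ≥ 2, which is false.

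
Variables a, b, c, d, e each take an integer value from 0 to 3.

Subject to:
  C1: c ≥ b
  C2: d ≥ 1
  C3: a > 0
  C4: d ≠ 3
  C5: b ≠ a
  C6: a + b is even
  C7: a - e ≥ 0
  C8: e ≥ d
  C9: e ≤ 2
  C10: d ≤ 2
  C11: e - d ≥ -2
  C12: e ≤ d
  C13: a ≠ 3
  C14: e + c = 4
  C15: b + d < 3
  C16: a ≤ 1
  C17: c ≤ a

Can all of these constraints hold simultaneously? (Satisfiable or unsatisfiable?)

Unsatisfiable

From constraints 10 and 12: e ≤ d ≤ 2. From constraints 16 and 17: c ≤ a ≤ 1. Hence e + c ≤ 3. But constraint 14 requires e + c = 4, and 4 > 3. Contradiction.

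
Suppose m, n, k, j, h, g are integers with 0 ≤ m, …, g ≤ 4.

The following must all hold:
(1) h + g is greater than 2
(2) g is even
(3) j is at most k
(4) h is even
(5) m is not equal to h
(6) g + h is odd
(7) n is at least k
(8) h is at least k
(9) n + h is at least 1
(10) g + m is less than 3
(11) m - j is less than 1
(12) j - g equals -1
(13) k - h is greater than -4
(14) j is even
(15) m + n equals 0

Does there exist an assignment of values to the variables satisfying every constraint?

Constraint 2 makes g even and constraint 4 makes h even, so g + h must be even. Constraint 6 says g + h is odd — contradiction.

Unsatisfiable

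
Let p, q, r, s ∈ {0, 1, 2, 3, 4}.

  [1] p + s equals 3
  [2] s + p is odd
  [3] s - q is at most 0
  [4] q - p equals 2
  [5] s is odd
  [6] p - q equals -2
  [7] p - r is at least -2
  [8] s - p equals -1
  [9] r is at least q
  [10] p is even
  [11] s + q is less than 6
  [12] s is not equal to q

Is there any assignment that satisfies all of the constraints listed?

Satisfiable

The assignment p = 2, q = 4, r = 4, s = 1 works:
  constraint 1 holds since p + s = 3.
  constraint 3 holds since s - q = -3.
The rest check out directly.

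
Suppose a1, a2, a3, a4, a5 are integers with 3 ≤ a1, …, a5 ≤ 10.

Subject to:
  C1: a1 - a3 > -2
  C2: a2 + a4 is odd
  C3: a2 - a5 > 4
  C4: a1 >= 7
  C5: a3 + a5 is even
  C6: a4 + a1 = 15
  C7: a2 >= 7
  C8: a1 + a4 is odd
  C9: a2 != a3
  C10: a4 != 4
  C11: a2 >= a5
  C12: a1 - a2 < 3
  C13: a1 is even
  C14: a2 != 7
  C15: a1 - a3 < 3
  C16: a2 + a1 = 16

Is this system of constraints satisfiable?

The assignment a1 = 8, a2 = 8, a3 = 7, a4 = 7, a5 = 3 works:
  constraint 1 holds since a1 - a3 = 1.
  constraint 3 holds since a2 - a5 = 5.
  constraint 6 holds since a4 + a1 = 15.
The rest check out directly.

Satisfiable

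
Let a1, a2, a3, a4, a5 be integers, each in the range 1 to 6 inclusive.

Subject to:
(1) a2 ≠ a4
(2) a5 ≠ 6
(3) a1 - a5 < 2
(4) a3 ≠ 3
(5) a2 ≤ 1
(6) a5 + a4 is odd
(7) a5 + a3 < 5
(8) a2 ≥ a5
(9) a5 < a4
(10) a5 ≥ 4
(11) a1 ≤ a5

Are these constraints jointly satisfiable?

Unsatisfiable

From constraints 8 and 10: a2 ≥ a5 and a5 ≥ 4, so a2 ≥ 4. From constraint 5: a2 ≤ 1. But 1 < 4, so no value of a2 works.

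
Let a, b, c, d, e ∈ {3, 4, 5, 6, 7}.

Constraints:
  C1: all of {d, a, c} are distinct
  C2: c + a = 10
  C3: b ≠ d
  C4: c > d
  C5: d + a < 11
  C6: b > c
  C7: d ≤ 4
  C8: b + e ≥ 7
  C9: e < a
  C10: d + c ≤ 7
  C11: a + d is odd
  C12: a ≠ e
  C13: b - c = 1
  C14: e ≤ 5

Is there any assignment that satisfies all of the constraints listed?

The assignment a = 6, b = 5, c = 4, d = 3, e = 3 works:
  constraint 2 holds since c + a = 10.
  constraint 5 holds since d + a = 9.
The rest check out directly.

Satisfiable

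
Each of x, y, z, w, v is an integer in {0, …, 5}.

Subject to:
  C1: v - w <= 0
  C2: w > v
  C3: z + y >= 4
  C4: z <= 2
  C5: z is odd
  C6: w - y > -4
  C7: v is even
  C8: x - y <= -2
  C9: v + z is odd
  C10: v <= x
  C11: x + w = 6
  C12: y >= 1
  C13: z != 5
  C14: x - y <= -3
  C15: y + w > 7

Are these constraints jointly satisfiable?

Satisfiable

Take x = 2, y = 5, z = 1, w = 4, v = 2. Then constraint 1: v - w = -2; constraint 3: z + y = 6; constraint 6: w - y = -1, and every other listed constraint is also met.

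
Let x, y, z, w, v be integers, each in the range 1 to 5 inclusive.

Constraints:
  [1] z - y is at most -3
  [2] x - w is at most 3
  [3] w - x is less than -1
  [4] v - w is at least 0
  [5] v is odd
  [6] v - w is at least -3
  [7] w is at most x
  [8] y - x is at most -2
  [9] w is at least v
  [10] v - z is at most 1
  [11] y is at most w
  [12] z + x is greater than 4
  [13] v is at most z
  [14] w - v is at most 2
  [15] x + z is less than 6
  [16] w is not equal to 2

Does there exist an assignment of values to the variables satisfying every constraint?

Unsatisfiable

Constraints 1, 2, 4, 8, and 10 give w − x ≥ -3, x − y ≥ 2, y − z ≥ 3, z − v ≥ -1, v − w ≥ 0.
Adding all 5 inequalities: the left sides telescope to 0, and the right sides sum to (-3) + 2 + 3 + (-1) + 0 = 1. So 0 ≥ 1, which is false.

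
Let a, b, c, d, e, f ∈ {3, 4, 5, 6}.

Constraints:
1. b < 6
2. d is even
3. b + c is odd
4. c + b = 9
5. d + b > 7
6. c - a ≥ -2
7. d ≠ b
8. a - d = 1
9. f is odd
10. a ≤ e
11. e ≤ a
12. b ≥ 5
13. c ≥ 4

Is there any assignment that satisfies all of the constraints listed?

Satisfiable

Setting (a, b, c, d, e, f) = (5, 5, 4, 4, 5, 3) satisfies everything: constraint 4: c + b = 9; constraint 5: d + b = 9, and the others follow.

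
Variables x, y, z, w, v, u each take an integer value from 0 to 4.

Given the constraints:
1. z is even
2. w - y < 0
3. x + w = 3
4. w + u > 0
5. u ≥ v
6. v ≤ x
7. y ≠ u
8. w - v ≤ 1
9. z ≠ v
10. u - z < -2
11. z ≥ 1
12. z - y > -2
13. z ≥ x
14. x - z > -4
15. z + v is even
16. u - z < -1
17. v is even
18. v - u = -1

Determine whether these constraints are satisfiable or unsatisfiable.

The assignment x = 3, y = 3, z = 4, w = 0, v = 0, u = 1 works:
  constraint 2 holds since w - y = -3.
  constraint 3 holds since x + w = 3.
  constraint 4 holds since w + u = 1.
The rest check out directly.

Satisfiable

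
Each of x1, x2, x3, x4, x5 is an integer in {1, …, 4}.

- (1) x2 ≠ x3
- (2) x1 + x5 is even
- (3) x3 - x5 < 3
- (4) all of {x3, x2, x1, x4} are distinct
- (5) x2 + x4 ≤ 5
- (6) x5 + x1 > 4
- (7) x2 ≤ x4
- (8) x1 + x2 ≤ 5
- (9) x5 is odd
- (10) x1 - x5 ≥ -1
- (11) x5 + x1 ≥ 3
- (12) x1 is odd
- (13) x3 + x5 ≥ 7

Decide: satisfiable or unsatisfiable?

Satisfiable

The assignment x1 = 3, x2 = 1, x3 = 4, x4 = 2, x5 = 3 works:
  constraint 3 holds since x3 - x5 = 1.
  constraint 5 holds since x2 + x4 = 3.
The rest check out directly.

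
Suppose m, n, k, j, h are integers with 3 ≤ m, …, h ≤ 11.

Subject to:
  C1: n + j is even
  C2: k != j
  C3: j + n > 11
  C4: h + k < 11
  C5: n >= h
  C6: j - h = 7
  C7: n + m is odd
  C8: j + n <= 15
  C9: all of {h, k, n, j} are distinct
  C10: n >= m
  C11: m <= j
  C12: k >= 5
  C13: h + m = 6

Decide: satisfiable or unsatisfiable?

Satisfiable

Try m = 3, n = 4, k = 5, j = 10, h = 3.
Check constraint 3: j + n = 14; constraint 4: h + k = 8; constraint 6: j - h = 7. The remaining constraints are straightforward to verify.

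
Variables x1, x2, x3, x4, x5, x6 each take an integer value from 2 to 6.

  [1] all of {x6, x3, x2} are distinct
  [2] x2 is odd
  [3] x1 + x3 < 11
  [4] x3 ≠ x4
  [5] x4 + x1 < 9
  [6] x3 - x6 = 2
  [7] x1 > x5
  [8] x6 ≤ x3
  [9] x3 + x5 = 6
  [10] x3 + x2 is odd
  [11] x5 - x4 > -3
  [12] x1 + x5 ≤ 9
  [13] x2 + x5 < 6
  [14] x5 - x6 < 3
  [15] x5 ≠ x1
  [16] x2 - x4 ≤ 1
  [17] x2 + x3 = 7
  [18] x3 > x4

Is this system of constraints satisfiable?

Satisfiable

Try x1 = 6, x2 = 3, x3 = 4, x4 = 2, x5 = 2, x6 = 2.
Check constraint 3: x1 + x3 = 10; constraint 5: x4 + x1 = 8. The remaining constraints are straightforward to verify.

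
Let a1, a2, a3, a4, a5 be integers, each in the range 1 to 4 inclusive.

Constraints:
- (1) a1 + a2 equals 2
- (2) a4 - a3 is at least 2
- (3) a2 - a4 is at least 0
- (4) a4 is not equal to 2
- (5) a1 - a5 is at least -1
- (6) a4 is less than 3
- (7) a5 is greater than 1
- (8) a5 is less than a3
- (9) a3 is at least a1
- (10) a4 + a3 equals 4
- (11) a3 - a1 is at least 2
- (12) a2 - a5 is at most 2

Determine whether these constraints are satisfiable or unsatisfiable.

Unsatisfiable

Constraints 2, 3, 5, 11, and 12 give a5 − a2 ≥ -2, a2 − a4 ≥ 0, a4 − a3 ≥ 2, a3 − a1 ≥ 2, a1 − a5 ≥ -1.
Adding all 5 inequalities: the left sides telescope to 0, and the right sides sum to (-2) + 0 + 2 + 2 + (-1) = 1. So 0 ≥ 1, which is false.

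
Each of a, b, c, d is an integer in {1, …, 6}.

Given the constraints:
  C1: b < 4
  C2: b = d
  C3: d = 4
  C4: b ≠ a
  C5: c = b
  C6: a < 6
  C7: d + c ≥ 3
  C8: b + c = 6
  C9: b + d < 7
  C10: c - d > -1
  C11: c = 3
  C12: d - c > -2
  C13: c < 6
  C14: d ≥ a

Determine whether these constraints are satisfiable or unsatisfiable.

Unsatisfiable

Constraint 11 fixes c = 3 and constraint 3 fixes d = 4. Constraints 2 and 5 give c = b = d, so c = d. But 3 ≠ 4 — contradiction.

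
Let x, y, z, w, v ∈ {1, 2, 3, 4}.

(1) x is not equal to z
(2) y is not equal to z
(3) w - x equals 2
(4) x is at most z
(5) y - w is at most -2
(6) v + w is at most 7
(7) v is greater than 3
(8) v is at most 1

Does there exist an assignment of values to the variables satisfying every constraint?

From constraint 7: v ≥ 4. From constraint 8: v ≤ 1. But 1 < 4, so no value of v works.

Unsatisfiable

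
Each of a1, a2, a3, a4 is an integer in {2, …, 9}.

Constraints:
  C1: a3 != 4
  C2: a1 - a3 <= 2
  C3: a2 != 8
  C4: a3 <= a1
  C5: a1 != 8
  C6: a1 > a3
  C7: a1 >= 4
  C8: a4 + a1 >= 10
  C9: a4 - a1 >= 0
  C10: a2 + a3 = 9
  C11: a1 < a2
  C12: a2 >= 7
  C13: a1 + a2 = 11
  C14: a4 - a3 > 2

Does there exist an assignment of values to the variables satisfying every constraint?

Try a1 = 4, a2 = 7, a3 = 2, a4 = 7.
Check constraint 2: a1 - a3 = 2; constraint 8: a4 + a1 = 11. The remaining constraints are straightforward to verify.

Satisfiable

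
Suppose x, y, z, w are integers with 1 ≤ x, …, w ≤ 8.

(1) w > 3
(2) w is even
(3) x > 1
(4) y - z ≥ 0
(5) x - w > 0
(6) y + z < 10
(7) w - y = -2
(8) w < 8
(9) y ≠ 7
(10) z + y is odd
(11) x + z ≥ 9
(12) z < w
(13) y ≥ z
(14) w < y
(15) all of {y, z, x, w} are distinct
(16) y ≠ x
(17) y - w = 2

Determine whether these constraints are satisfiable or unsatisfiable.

Setting (x, y, z, w) = (7, 6, 3, 4) satisfies everything: constraint 4: y - z = 3; constraint 5: x - w = 3, and the others follow.

Satisfiable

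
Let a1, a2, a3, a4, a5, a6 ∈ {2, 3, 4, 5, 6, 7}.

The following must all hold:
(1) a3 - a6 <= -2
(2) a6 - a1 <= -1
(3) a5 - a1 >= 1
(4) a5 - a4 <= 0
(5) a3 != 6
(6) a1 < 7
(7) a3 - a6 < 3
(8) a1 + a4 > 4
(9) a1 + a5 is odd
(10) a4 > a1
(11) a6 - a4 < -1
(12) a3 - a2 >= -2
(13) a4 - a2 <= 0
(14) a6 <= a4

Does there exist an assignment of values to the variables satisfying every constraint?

Constraints 1, 2, 3, 4, 12, and 13 give a4 − a5 ≥ 0, a5 − a1 ≥ 1, a1 − a6 ≥ 1, a6 − a3 ≥ 2, a3 − a2 ≥ -2, a2 − a4 ≥ 0.
Adding all 6 inequalities: the left sides telescope to 0, and the right sides sum to 0 + 1 + 1 + 2 + (-2) + 0 = 2. So 0 ≥ 2, which is false.

Unsatisfiable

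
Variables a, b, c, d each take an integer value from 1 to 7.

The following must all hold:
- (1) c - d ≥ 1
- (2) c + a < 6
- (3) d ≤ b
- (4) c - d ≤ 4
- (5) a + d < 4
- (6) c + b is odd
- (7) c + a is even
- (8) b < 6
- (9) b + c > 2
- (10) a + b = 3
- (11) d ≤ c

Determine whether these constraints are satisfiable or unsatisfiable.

Satisfiable

One satisfying assignment is a = 1, b = 2, c = 3, d = 1.
For the less obvious constraints — constraint 1: c - d = 2; constraint 2: c + a = 4 — and the others hold by inspection.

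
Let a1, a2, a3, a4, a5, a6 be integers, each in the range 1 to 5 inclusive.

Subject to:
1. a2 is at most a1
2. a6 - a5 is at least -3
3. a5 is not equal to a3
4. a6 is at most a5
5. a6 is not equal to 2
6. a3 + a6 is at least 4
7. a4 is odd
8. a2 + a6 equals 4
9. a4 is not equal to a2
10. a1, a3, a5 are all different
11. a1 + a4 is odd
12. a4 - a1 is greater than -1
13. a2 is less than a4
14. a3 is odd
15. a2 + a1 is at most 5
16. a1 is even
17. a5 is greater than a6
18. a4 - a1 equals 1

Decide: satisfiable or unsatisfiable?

The assignment a1 = 2, a2 = 1, a3 = 1, a4 = 3, a5 = 4, a6 = 3 works:
  constraint 2 holds since a6 - a5 = -1.
  constraint 6 holds since a3 + a6 = 4.
The rest check out directly.

Satisfiable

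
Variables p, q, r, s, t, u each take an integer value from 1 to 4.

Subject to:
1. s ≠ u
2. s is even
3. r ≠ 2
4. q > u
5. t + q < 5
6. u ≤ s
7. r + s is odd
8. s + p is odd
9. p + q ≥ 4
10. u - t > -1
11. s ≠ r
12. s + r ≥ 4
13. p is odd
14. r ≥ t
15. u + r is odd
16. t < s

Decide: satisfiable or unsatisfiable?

The assignment p = 1, q = 3, r = 1, s = 4, t = 1, u = 2 works:
  constraint 5 holds since t + q = 4.
  constraint 9 holds since p + q = 4.
The rest check out directly.

Satisfiable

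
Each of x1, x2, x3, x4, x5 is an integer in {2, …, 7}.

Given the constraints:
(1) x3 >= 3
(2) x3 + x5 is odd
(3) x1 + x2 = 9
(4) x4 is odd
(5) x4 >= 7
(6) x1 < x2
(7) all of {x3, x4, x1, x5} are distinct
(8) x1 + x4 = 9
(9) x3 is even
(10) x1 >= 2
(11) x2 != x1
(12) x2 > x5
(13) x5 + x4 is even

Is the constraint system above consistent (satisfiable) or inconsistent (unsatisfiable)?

Satisfiable

One satisfying assignment is x1 = 2, x2 = 7, x3 = 6, x4 = 7, x5 = 3.
For the less obvious constraints — constraint 3: x1 + x2 = 9; constraint 8: x1 + x4 = 9 — and the others hold by inspection.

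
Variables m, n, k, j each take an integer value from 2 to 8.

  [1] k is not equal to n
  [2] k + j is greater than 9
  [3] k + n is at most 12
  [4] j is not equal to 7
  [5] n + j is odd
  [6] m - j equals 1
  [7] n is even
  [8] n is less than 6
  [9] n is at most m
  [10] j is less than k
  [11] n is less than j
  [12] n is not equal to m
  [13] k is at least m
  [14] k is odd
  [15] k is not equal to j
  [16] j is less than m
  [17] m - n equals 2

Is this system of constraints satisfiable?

Satisfiable

Take m = 4, n = 2, k = 7, j = 3. Then constraint 2: k + j = 10; constraint 3: k + n = 9, and every other listed constraint is also met.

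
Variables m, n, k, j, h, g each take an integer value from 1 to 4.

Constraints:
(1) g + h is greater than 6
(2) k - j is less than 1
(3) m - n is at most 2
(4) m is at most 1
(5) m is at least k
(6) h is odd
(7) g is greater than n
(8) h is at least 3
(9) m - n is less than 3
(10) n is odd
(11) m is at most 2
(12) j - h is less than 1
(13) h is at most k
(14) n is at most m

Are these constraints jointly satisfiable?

From constraints 8 and 13: k ≥ h and h ≥ 3, so k ≥ 3. From constraints 4 and 5: k ≤ m and m ≤ 1, so k ≤ 1. But 1 < 3, so no value of k works.

Unsatisfiable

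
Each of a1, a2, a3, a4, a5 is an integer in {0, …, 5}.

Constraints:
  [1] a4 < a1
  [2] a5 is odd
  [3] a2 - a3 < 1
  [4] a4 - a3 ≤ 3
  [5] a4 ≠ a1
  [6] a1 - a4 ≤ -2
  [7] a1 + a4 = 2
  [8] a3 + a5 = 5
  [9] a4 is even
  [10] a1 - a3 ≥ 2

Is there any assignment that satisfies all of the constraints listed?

Constraints 4, 6, and 10 give a1 − a3 ≥ 2, a3 − a4 ≥ -3, a4 − a1 ≥ 2.
Adding all 3 inequalities: the left sides telescope to 0, and the right sides sum to 2 + (-3) + 2 = 1. So 0 ≥ 1, which is false.

Unsatisfiable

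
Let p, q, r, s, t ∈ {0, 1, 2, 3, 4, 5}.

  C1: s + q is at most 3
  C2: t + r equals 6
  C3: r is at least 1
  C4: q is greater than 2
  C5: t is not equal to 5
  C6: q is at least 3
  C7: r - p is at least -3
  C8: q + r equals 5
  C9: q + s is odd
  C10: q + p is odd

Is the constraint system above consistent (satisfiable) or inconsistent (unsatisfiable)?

Satisfiable

The assignment p = 4, q = 3, r = 2, s = 0, t = 4 works:
  constraint 1 holds since s + q = 3.
  constraint 2 holds since t + r = 6.
  constraint 7 holds since r - p = -2.
The rest check out directly.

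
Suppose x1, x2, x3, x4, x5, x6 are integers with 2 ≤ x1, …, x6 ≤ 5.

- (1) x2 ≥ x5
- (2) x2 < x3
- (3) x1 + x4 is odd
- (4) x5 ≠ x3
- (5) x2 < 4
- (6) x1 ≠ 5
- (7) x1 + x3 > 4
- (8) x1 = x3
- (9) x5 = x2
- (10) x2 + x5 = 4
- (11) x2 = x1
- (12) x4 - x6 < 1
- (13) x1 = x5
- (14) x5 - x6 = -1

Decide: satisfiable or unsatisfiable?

Unsatisfiable

From constraints 8, 9, and 11, x5 = x2 = x1 = x3, so x5 = x3. But constraint 4 says x5 ≠ x3. Contradiction.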